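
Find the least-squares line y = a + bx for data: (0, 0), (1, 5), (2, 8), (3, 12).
a = 2/5, b = 39/10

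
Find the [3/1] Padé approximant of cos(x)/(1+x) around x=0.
(x**3/24 - 7*x**2/12 + x/12 + 1)/(13*x/12 + 1)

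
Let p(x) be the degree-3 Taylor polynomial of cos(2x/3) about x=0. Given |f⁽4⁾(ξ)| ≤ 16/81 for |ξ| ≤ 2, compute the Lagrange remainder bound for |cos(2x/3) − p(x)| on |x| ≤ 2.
32/243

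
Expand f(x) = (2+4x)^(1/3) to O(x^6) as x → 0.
2**(1/3) + 2*2**(1/3)*x/3 - 4*2**(1/3)*x**2/9 + 40*2**(1/3)*x**3/81 - 160*2**(1/3)*x**4/243 + 704*2**(1/3)*x**5/729 + O(x**6)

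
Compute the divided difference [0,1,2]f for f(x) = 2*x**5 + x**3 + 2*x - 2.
33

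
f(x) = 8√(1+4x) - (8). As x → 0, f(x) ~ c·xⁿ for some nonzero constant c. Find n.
1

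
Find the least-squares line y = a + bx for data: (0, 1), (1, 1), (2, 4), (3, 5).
a = 1/2, b = 3/2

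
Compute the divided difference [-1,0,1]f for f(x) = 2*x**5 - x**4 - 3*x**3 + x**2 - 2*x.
0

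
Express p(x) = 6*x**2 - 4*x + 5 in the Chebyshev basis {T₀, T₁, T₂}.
(8)T₀ + (-4)T₁ + (3)T₂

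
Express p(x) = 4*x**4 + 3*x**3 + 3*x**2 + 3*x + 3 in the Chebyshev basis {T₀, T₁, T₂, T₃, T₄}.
(6)T₀ + (21/4)T₁ + (7/2)T₂ + (3/4)T₃ + (1/2)T₄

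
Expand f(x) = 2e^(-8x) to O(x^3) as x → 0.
2 - 16*x + 64*x**2 + O(x**3)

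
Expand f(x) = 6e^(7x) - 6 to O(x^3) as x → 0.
42*x + 147*x**2 + O(x**3)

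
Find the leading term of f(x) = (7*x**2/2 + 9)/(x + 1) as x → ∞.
7*x/2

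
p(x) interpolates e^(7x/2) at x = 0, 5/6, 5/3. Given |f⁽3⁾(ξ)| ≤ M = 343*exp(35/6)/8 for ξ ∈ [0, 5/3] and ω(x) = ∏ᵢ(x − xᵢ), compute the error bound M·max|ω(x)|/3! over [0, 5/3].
42875*sqrt(3)*exp(35/6)/46656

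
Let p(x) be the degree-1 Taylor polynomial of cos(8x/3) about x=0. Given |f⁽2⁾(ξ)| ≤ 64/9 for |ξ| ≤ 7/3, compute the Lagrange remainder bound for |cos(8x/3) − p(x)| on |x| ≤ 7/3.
1568/81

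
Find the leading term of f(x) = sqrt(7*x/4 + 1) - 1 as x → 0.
7*x/8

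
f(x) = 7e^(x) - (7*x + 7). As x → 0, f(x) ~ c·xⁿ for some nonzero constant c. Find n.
2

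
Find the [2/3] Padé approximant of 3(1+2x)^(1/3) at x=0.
(14*x**2/3 + 8*x + 3)/(-4*x**3/81 + 2*x**2/3 + 2*x + 1)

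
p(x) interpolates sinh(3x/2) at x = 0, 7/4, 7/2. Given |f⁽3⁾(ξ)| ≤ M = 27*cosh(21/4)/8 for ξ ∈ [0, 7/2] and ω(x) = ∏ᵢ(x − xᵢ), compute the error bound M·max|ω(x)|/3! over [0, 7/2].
343*sqrt(3)*cosh(21/4)/512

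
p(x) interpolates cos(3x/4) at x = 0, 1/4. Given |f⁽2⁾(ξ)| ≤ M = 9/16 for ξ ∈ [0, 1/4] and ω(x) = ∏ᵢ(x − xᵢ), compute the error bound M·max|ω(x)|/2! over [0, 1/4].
9/2048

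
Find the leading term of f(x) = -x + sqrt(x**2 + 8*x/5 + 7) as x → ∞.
4/5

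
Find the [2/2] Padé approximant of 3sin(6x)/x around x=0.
(18 - 378*x**2/5)/(9*x**2/5 + 1)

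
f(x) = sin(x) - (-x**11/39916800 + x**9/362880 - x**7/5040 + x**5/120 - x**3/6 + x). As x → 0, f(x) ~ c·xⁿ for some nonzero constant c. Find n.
13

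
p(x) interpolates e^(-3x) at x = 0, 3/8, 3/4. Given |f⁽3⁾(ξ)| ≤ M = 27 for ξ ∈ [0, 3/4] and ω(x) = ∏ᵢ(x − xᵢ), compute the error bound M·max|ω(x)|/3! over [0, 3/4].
27*sqrt(3)/512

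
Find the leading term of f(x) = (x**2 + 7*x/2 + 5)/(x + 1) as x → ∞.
x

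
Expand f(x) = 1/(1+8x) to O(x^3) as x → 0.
1 - 8*x + 64*x**2 + O(x**3)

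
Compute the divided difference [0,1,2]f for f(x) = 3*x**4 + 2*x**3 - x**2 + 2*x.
26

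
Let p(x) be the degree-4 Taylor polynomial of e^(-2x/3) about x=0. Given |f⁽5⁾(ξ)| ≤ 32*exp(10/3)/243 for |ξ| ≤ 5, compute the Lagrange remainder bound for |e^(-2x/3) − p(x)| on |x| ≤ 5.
2500*exp(10/3)/729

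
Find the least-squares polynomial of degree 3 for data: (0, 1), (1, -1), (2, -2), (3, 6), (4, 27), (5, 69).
65/63 + (-359/378)x + (-41/18)x² + (28/27)x³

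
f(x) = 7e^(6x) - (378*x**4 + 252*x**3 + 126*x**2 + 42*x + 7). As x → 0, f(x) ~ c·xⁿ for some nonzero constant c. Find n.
5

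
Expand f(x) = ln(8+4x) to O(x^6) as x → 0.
log(8) + x/2 - x**2/8 + x**3/24 - x**4/64 + x**5/160 + O(x**6)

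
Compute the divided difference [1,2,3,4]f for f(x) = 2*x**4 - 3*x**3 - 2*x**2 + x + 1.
17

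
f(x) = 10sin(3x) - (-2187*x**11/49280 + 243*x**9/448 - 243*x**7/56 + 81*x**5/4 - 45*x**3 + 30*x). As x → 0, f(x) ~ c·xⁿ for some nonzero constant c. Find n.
13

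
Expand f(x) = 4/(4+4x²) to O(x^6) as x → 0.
1 - x**2 + x**4 + O(x**6)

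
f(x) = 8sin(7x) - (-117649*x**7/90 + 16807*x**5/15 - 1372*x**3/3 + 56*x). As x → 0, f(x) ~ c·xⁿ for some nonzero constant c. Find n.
9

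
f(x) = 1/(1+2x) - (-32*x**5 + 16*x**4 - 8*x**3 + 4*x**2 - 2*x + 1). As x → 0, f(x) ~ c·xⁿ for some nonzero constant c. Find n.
6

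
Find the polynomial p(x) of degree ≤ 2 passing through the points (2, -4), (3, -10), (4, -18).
-x**2 - x + 2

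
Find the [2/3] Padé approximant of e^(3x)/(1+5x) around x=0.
(1167*x**2/1460 + 558*x/365 + 1)/(2589*x**3/730 - 9699*x**2/1460 + 1288*x/365 + 1)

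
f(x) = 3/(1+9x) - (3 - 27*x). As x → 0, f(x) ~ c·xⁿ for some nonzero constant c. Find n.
2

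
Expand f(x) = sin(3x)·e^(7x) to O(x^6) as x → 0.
3*x + 21*x**2 + 69*x**3 + 140*x**4 + 1919*x**5/10 + O(x**6)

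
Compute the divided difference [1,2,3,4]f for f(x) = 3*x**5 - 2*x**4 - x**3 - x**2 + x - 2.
174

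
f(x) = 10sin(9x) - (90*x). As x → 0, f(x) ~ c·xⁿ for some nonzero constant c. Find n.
3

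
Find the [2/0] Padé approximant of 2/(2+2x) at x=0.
x**2 - x + 1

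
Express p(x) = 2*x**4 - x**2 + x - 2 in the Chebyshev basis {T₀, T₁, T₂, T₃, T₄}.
(-7/4)T₀ + T₁ + (1/2)T₂ + (1/4)T₄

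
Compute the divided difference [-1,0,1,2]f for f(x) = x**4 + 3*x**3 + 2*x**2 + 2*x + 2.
5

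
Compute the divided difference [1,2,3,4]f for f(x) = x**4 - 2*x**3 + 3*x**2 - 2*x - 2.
8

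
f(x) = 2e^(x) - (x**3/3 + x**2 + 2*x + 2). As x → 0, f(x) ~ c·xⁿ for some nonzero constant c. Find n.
4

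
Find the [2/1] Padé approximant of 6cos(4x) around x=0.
6 - 48*x**2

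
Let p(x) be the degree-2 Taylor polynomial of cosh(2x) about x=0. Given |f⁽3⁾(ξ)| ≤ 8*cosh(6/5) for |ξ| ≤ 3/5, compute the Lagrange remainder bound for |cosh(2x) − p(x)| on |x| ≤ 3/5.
36*cosh(6/5)/125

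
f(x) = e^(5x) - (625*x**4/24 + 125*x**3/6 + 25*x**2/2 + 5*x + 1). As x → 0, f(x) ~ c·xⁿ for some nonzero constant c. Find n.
5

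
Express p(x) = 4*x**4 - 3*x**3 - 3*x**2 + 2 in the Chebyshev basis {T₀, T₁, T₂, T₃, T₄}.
(2)T₀ + (-9/4)T₁ + (1/2)T₂ + (-3/4)T₃ + (1/2)T₄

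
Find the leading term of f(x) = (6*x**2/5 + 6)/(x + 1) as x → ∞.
6*x/5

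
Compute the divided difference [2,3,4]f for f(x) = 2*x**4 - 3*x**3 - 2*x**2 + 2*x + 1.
81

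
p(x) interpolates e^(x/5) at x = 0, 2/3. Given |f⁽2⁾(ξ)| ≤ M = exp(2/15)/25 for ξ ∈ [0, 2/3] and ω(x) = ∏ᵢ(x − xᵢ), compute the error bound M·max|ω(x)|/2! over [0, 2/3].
exp(2/15)/450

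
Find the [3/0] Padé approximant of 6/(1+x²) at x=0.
6 - 6*x**2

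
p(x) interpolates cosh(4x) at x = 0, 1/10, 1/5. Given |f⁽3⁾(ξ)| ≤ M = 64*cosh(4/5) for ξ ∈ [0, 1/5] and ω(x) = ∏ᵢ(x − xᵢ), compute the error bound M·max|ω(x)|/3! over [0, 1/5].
8*sqrt(3)*cosh(4/5)/3375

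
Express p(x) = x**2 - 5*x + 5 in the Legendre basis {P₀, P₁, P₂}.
(16/3)P₀ + (-5)P₁ + (2/3)P₂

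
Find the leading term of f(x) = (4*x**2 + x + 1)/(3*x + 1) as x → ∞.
4*x/3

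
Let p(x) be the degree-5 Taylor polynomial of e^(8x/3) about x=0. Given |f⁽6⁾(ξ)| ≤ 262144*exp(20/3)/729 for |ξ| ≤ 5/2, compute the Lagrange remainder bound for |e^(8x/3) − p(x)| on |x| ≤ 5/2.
800000*exp(20/3)/6561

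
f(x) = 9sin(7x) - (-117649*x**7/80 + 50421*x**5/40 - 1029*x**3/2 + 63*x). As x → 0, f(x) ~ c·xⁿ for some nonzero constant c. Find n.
9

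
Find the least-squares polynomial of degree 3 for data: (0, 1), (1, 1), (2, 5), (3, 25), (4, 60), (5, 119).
151/126 + (-283/108)x + (47/63)x² + (97/108)x³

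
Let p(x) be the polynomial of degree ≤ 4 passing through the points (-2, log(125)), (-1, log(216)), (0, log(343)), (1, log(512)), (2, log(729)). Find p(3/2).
log(9216*sqrt(2)*3**(19/64)*5**(113/128)*7**(23/64)/245)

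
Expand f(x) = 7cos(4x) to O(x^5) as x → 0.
7 - 56*x**2 + 224*x**4/3 + O(x**5)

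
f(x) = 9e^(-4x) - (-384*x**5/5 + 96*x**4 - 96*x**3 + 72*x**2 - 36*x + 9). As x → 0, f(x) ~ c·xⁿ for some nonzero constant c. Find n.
6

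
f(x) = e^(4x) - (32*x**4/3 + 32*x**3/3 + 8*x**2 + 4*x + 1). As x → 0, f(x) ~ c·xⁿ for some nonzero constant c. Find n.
5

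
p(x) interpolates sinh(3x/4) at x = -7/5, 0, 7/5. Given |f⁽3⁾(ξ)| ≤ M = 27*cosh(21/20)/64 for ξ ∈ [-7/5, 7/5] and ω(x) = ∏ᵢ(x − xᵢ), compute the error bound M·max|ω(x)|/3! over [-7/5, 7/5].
343*sqrt(3)*cosh(21/20)/8000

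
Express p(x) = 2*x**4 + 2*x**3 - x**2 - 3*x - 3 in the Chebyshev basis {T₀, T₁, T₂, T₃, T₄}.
(-11/4)T₀ + (-3/2)T₁ + (1/2)T₂ + (1/2)T₃ + (1/4)T₄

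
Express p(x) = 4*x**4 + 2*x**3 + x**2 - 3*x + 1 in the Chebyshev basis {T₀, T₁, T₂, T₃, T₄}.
(3)T₀ + (-3/2)T₁ + (5/2)T₂ + (1/2)T₃ + (1/2)T₄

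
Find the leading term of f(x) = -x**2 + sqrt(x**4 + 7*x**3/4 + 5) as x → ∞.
7*x/8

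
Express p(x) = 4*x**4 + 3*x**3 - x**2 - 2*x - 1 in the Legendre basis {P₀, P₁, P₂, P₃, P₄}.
(-8/15)P₀ + (-1/5)P₁ + (34/21)P₂ + (6/5)P₃ + (32/35)P₄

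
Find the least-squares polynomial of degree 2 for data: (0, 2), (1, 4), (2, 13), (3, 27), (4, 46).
62/35 + (-3/70)x + (39/14)x²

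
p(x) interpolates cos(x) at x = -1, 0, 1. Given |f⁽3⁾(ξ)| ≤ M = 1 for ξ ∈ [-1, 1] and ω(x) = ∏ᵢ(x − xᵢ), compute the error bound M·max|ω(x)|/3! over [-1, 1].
sqrt(3)/27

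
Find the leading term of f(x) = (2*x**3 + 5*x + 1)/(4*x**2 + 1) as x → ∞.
x/2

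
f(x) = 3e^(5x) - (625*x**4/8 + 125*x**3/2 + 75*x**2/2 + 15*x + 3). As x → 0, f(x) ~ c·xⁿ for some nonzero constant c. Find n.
5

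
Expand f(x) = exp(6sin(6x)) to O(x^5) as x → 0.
1 + 36*x + 648*x**2 + 7560*x**3 + 62208*x**4 + O(x**5)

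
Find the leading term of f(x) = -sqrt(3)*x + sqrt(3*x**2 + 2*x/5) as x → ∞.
sqrt(3)/15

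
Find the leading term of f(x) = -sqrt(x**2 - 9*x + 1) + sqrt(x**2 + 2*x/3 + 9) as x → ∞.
29/6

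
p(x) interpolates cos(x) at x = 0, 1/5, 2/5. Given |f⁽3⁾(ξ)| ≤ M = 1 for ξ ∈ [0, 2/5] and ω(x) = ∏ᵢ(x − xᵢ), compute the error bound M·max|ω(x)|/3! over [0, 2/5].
sqrt(3)/3375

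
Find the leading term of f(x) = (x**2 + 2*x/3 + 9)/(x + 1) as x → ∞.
x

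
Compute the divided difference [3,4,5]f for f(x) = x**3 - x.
12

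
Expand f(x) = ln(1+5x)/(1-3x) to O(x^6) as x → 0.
5*x + 5*x**2/2 + 295*x**3/6 - 35*x**4/4 + 2395*x**5/4 + O(x**6)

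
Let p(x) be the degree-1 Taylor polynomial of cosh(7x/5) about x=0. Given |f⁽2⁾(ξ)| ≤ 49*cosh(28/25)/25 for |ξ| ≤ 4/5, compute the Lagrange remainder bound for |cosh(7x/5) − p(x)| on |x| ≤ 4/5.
392*cosh(28/25)/625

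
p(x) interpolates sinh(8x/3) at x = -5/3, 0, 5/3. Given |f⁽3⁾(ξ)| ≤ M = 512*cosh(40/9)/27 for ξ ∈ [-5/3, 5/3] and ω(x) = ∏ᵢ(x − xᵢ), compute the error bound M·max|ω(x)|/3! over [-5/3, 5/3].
64000*sqrt(3)*cosh(40/9)/19683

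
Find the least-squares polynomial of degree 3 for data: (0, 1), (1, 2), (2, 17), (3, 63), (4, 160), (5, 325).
41/42 + (127/252)x + (-29/12)x² + (55/18)x³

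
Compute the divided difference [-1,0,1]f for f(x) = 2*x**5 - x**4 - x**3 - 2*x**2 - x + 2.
-3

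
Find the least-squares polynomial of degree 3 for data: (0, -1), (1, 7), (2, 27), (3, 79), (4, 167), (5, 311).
-55/63 + (794/189)x + (8/9)x² + (58/27)x³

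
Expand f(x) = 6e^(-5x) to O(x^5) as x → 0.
6 - 30*x + 75*x**2 - 125*x**3 + 625*x**4/4 + O(x**5)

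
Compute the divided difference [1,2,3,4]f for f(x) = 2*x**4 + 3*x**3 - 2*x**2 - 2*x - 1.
23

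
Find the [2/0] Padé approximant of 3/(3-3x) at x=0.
x**2 + x + 1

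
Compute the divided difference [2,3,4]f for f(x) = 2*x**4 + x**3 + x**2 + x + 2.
120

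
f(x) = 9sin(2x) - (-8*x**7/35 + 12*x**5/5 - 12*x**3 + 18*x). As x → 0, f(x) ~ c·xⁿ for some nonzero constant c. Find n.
9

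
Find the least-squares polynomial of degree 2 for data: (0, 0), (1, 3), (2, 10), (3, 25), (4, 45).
1/5 + (-4/5)x + (3)x²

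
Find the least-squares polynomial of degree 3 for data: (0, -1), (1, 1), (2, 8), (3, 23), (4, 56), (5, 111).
-137/126 + (2105/756)x + (-88/63)x² + (115/108)x³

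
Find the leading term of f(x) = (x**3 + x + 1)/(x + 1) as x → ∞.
x**2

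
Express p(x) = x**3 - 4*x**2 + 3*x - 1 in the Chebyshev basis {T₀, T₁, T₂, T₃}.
(-3)T₀ + (15/4)T₁ + (-2)T₂ + (1/4)T₃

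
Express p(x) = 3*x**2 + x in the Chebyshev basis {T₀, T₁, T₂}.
(3/2)T₀ + T₁ + (3/2)T₂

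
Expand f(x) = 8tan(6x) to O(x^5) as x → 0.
48*x + 576*x**3 + O(x**5)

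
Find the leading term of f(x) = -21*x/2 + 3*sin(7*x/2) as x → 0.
-343*x**3/16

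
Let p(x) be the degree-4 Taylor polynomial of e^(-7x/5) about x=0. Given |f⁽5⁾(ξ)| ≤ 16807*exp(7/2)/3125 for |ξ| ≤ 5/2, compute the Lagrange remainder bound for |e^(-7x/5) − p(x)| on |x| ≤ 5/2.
16807*exp(7/2)/3840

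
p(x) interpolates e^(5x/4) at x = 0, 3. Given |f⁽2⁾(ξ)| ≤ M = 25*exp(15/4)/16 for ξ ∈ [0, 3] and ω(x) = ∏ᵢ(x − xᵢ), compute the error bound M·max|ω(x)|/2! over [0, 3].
225*exp(15/4)/128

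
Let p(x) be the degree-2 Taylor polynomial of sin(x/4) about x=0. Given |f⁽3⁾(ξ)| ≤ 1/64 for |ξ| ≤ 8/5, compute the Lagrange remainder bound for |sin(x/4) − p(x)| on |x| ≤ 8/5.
4/375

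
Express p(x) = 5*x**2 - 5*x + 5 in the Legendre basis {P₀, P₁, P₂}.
(20/3)P₀ + (-5)P₁ + (10/3)P₂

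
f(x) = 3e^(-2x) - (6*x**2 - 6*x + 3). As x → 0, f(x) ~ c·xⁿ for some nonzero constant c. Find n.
3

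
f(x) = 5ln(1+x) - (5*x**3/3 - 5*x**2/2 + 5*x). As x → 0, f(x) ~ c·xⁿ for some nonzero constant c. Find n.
4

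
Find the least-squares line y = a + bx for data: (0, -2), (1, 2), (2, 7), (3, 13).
a = -5/2, b = 5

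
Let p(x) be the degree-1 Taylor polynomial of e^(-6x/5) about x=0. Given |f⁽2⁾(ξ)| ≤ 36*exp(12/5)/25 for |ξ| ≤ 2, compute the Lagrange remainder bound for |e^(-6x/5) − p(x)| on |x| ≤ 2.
72*exp(12/5)/25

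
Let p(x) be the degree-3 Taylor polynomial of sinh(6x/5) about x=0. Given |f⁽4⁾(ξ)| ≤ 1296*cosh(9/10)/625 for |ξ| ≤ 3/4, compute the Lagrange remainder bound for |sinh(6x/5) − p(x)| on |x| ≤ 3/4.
2187*cosh(9/10)/80000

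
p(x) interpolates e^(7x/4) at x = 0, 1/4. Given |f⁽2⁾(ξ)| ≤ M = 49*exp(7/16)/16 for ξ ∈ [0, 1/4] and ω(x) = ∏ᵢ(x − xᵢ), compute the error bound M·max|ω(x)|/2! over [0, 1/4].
49*exp(7/16)/2048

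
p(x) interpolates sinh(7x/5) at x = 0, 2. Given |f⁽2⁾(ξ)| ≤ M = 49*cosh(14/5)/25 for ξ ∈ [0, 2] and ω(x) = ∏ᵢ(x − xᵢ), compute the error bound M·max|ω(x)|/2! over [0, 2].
49*cosh(14/5)/50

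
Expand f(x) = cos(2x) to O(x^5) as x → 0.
1 - 2*x**2 + 2*x**4/3 + O(x**5)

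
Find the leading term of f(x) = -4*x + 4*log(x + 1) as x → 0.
-2*x**2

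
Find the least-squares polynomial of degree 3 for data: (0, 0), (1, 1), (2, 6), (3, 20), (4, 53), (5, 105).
5/42 + (103/252)x + (-31/42)x² + (35/36)x³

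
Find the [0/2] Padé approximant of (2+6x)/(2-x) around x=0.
1/(21*x**2/2 - 7*x/2 + 1)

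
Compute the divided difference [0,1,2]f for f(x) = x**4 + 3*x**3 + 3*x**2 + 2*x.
19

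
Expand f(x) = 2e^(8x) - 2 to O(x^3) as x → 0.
16*x + 64*x**2 + O(x**3)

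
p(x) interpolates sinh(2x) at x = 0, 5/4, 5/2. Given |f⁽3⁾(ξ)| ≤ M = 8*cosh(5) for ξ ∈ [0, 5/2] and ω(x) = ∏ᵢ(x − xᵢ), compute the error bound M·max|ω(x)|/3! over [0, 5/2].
125*sqrt(3)*cosh(5)/216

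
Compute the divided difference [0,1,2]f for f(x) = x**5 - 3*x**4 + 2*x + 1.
-6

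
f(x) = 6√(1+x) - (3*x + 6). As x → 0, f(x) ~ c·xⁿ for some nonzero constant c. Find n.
2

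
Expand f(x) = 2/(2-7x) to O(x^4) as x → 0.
1 + 7*x/2 + 49*x**2/4 + 343*x**3/8 + O(x**4)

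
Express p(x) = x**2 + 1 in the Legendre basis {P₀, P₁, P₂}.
(4/3)P₀ + (2/3)P₂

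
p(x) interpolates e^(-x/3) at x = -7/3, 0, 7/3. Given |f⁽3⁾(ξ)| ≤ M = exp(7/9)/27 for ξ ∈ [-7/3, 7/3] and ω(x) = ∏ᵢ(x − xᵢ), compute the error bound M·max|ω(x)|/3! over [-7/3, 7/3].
343*sqrt(3)*exp(7/9)/19683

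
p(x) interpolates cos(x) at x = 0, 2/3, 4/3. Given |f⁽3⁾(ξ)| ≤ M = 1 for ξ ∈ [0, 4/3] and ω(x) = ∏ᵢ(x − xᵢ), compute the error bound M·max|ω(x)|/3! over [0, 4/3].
8*sqrt(3)/729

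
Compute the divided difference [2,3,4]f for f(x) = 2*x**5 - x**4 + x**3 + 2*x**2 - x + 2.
526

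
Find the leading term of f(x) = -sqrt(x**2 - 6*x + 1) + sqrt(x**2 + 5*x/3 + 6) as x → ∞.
23/6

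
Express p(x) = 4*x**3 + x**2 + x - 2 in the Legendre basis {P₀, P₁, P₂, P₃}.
(-5/3)P₀ + (17/5)P₁ + (2/3)P₂ + (8/5)P₃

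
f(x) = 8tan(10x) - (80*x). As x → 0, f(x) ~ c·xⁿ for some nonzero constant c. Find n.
3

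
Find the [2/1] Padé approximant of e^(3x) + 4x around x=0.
(-5*x**2/2 + 6*x + 1)/(1 - x)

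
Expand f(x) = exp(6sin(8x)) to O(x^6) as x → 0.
1 + 48*x + 1152*x**2 + 17920*x**3 + 196608*x**4 + 7675904*x**5/5 + O(x**6)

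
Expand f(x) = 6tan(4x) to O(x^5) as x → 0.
24*x + 128*x**3 + O(x**5)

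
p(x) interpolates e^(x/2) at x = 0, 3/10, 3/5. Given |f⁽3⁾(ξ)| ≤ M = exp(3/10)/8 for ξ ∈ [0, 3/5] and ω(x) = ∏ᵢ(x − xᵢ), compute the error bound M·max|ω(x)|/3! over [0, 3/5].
sqrt(3)*exp(3/10)/8000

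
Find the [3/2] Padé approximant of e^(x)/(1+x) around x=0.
(8*x**3/165 + 57*x**2/220 + 42*x/55 + 1)/(-53*x**2/220 + 42*x/55 + 1)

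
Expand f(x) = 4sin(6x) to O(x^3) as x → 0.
24*x + O(x**3)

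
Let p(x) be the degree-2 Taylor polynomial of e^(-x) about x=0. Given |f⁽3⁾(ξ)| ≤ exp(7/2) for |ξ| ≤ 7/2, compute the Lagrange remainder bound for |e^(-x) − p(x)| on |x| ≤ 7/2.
343*exp(7/2)/48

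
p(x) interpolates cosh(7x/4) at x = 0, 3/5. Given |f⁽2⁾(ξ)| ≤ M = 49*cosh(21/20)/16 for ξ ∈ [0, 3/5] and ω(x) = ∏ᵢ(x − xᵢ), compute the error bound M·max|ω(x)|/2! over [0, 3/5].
441*cosh(21/20)/3200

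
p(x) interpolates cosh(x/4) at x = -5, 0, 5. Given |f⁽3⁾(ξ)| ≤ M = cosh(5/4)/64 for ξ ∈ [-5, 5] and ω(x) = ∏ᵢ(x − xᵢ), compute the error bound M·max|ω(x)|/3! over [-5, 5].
125*sqrt(3)*cosh(5/4)/1728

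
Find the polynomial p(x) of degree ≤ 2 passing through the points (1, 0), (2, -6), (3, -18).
-3*x**2 + 3*x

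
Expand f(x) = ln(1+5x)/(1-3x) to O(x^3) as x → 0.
5*x + 5*x**2/2 + O(x**3)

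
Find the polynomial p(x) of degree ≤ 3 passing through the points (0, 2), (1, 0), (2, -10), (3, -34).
-x**3 - x**2 + 2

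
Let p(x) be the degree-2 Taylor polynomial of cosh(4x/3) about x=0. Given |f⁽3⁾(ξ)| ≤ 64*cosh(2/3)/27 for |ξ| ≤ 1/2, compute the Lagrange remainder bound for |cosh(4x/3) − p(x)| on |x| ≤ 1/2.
4*cosh(2/3)/81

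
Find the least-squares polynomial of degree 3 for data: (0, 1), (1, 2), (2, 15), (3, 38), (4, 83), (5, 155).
2/3 + (5/9)x + (11/12)x² + (37/36)x³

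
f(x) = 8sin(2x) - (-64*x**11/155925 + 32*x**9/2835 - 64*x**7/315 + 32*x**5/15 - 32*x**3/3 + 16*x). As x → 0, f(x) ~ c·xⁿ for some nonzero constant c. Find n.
13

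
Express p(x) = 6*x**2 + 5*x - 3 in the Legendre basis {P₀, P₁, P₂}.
-P₀ + (5)P₁ + (4)P₂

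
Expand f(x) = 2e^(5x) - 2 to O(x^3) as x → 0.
10*x + 25*x**2 + O(x**3)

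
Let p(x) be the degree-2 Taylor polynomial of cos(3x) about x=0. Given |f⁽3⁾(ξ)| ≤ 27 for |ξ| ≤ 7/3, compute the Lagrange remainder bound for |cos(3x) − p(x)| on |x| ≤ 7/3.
343/6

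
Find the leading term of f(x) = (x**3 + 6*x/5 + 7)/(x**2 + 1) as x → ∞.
x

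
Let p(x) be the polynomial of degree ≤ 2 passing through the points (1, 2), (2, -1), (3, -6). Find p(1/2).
11/4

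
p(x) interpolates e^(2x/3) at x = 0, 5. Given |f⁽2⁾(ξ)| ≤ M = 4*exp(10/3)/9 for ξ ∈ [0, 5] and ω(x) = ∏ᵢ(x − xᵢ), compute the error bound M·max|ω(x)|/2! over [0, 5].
25*exp(10/3)/18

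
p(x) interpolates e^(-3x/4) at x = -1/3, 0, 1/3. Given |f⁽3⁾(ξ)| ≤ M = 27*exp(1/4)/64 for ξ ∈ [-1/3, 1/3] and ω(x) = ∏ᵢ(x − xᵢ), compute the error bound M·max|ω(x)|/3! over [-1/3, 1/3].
sqrt(3)*exp(1/4)/1728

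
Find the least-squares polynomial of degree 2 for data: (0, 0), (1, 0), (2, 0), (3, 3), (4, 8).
9/35 + (-127/70)x + (13/14)x²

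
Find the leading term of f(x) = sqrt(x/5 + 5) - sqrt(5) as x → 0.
sqrt(5)*x/50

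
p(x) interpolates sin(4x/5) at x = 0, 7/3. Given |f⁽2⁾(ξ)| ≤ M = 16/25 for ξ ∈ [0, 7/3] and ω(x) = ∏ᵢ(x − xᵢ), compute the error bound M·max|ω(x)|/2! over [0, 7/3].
98/225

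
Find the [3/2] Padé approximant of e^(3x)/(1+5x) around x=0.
(7767*x**3/6310 + 29097*x**2/12620 + 7164*x/3155 + 1)/(-46101*x**2/12620 + 13474*x/3155 + 1)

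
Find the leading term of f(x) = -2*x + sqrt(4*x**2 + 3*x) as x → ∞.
3/4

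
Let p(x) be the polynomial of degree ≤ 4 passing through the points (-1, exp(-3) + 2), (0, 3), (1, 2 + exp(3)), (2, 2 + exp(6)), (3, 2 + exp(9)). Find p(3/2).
((-5*exp(9) + 236 + 90*exp(3) + 60*exp(6))*exp(3) + 3)*exp(-3)/128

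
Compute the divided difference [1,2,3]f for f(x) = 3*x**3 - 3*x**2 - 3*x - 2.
15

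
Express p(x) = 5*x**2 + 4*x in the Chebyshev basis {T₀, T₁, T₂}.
(5/2)T₀ + (4)T₁ + (5/2)T₂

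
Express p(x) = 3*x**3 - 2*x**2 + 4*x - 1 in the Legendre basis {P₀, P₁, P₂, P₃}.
(-5/3)P₀ + (29/5)P₁ + (-4/3)P₂ + (6/5)P₃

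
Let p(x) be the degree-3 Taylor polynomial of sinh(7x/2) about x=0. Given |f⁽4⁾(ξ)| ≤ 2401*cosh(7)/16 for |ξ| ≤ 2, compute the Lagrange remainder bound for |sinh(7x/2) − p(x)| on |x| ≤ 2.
2401*cosh(7)/24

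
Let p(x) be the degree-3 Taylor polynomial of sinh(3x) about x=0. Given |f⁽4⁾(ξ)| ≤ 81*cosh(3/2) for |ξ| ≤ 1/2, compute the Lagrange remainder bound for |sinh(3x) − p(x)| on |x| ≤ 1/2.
27*cosh(3/2)/128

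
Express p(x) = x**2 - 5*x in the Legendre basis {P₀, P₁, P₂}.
(1/3)P₀ + (-5)P₁ + (2/3)P₂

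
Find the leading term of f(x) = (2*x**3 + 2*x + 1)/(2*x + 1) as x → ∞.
x**2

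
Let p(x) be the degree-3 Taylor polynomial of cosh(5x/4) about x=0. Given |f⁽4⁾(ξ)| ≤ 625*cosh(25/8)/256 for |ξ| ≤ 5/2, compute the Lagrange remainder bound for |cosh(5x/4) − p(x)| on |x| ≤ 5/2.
390625*cosh(25/8)/98304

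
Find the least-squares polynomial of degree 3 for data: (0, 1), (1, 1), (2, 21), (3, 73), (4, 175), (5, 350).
38/63 + (-130/189)x + (-169/252)x² + (319/108)x³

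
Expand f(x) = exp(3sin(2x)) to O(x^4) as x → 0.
1 + 6*x + 18*x**2 + 32*x**3 + O(x**4)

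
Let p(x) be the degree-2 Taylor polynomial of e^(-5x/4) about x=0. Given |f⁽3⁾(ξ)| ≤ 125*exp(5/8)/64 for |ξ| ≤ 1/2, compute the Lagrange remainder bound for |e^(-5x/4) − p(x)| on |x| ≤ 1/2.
125*exp(5/8)/3072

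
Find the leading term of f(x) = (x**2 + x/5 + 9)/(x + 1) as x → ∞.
x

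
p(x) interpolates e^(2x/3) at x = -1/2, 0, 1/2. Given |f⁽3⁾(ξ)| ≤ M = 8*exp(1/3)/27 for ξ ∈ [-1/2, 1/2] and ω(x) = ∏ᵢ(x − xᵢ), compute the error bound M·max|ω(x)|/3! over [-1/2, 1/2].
sqrt(3)*exp(1/3)/729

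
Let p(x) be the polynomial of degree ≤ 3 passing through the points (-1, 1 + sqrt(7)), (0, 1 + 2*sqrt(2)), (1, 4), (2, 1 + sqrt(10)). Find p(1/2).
-sqrt(10)/16 - sqrt(7)/16 + 9*sqrt(2)/8 + 43/16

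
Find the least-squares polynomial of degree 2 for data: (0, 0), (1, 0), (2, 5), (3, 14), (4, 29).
2/35 + (-88/35)x + (17/7)x²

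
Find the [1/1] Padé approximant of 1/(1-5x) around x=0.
1/(1 - 5*x)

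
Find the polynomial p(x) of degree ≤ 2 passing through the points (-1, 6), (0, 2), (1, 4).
3*x**2 - x + 2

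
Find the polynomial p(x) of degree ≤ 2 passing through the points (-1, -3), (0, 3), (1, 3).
-3*x**2 + 3*x + 3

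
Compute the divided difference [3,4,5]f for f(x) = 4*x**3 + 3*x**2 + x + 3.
51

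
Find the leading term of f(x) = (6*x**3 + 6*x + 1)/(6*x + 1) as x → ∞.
x**2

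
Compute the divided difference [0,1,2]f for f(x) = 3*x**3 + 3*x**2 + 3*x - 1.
12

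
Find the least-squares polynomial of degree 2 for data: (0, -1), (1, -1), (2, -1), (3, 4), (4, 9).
-6/7 + (-25/14)x + (15/14)x²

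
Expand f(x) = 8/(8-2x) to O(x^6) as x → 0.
1 + x/4 + x**2/16 + x**3/64 + x**4/256 + x**5/1024 + O(x**6)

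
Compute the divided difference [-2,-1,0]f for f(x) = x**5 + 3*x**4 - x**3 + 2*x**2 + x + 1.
11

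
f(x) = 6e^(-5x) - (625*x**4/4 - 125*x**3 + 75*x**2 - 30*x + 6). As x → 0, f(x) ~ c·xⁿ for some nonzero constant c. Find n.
5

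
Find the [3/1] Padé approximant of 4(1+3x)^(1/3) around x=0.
(-4*x**3/3 + 4*x**2 + 12*x + 4)/(2*x + 1)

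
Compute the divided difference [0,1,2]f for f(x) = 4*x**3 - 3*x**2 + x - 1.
9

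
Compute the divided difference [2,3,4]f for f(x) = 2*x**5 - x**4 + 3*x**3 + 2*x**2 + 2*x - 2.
544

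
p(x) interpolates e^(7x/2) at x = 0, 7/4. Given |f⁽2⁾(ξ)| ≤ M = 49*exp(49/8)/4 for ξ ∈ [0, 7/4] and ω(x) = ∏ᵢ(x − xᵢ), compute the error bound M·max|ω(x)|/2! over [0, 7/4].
2401*exp(49/8)/512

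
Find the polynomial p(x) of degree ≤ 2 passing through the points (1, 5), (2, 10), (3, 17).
x**2 + 2*x + 2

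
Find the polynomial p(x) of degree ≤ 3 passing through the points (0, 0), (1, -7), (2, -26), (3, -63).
-x**3 - 3*x**2 - 3*x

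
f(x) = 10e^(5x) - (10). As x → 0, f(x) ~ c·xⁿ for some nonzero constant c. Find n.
1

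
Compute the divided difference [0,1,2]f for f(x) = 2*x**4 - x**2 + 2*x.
13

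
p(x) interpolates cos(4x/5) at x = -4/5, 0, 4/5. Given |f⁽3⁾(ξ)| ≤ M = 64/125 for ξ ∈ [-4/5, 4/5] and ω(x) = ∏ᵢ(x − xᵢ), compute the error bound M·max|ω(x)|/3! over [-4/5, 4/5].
4096*sqrt(3)/421875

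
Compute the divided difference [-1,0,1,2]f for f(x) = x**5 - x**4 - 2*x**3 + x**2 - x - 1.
1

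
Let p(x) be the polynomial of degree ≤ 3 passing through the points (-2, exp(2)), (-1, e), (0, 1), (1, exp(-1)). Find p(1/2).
(5 + e*(-5*e + exp(2) + 15))*exp(-1)/16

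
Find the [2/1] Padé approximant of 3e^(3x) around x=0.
(9*x**2/2 + 6*x + 3)/(1 - x)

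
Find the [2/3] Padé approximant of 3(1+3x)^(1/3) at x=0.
(21*x**2/2 + 12*x + 3)/(-x**3/6 + 3*x**2/2 + 3*x + 1)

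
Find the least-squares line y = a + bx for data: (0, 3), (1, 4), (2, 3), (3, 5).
a = 3, b = 1/2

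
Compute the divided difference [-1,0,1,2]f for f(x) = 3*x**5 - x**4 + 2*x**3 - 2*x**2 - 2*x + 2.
15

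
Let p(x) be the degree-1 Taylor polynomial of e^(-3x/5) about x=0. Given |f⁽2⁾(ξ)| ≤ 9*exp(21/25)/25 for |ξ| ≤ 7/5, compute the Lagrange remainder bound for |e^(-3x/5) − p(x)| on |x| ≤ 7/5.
441*exp(21/25)/1250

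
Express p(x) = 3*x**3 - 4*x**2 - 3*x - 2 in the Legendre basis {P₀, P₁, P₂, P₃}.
(-10/3)P₀ + (-6/5)P₁ + (-8/3)P₂ + (6/5)P₃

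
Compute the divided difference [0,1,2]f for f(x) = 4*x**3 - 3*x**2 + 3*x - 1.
9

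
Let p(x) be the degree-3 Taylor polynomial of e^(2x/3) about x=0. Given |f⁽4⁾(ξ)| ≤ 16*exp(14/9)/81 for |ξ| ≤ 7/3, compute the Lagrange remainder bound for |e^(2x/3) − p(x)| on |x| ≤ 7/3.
4802*exp(14/9)/19683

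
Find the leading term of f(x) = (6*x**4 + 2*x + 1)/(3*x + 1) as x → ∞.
2*x**3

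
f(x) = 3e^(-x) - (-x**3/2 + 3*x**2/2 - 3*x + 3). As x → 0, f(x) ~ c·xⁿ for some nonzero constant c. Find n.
4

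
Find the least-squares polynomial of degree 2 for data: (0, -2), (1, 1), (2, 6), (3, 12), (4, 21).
-68/35 + (139/70)x + (13/14)x²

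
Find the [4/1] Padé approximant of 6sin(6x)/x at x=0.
1944*x**4/5 - 216*x**2 + 36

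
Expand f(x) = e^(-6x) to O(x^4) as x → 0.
1 - 6*x + 18*x**2 - 36*x**3 + O(x**4)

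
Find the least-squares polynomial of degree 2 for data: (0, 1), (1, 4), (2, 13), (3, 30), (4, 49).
5/7 + (27/35)x + (20/7)x²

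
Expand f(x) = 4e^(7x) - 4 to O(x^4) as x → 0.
28*x + 98*x**2 + 686*x**3/3 + O(x**4)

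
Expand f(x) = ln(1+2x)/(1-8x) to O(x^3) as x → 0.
2*x + 14*x**2 + O(x**3)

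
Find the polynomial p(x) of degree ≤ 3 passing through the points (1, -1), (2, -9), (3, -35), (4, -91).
-2*x**3 + 3*x**2 - 3*x + 1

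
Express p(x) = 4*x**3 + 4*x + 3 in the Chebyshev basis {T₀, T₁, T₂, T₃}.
(3)T₀ + (7)T₁ + T₃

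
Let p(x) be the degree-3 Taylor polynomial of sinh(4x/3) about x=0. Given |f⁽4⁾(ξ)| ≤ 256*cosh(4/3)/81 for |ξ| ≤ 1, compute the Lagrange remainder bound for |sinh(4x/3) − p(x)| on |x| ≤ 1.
32*cosh(4/3)/243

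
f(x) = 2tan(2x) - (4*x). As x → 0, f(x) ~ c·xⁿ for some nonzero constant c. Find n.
3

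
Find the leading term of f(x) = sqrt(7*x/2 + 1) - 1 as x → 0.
7*x/4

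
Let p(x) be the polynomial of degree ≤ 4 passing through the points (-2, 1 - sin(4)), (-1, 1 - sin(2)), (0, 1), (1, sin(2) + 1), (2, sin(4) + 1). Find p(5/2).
-15*sin(2)/8 + 35*sin(4)/16 + 1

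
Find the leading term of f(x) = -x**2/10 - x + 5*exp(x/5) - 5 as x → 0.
x**3/150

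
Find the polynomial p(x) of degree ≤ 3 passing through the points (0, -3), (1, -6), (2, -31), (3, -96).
-3*x**3 - 2*x**2 + 2*x - 3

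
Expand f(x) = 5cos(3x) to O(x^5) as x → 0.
5 - 45*x**2/2 + 135*x**4/8 + O(x**5)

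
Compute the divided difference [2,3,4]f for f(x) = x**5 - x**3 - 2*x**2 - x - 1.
274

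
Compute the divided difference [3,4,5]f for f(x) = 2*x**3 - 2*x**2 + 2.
22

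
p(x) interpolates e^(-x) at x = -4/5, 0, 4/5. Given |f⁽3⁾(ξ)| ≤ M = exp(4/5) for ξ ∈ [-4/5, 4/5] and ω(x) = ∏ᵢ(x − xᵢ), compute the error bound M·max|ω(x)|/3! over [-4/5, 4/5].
64*sqrt(3)*exp(4/5)/3375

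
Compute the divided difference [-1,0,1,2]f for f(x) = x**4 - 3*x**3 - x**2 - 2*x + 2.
-1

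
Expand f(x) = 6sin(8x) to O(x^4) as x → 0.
48*x - 512*x**3 + O(x**4)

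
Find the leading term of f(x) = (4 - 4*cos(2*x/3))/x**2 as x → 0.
8/9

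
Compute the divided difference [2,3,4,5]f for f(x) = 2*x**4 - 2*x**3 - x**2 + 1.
26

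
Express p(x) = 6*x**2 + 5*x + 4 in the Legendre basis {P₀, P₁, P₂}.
(6)P₀ + (5)P₁ + (4)P₂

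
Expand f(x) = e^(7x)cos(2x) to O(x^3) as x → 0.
1 + 7*x + 45*x**2/2 + O(x**3)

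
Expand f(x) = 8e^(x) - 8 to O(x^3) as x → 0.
8*x + 4*x**2 + O(x**3)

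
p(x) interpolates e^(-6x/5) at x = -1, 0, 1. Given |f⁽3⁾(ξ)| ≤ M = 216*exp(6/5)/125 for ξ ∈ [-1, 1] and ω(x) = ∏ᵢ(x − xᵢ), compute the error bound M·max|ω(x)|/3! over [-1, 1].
8*sqrt(3)*exp(6/5)/125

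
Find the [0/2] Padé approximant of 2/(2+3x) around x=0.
1/(3*x/2 + 1)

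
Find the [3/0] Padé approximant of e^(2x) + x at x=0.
4*x**3/3 + 2*x**2 + 3*x + 1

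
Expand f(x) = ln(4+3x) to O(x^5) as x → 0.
log(4) + 3*x/4 - 9*x**2/32 + 9*x**3/64 - 81*x**4/1024 + O(x**5)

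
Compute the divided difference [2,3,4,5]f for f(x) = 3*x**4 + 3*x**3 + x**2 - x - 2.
45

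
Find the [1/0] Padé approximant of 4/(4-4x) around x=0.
x + 1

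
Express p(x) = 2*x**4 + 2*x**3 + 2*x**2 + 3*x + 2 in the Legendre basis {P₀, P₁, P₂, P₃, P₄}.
(46/15)P₀ + (21/5)P₁ + (52/21)P₂ + (4/5)P₃ + (16/35)P₄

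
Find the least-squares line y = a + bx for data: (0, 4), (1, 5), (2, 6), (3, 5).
a = 22/5, b = 2/5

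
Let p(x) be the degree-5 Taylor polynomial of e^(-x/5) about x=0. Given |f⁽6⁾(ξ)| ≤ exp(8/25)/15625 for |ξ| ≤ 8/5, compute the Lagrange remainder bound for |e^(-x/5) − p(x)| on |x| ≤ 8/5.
16384*exp(8/25)/10986328125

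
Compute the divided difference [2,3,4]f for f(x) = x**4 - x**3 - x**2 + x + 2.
45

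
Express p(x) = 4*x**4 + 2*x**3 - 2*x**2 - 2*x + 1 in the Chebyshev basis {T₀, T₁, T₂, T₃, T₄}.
(3/2)T₀ + (-1/2)T₁ + T₂ + (1/2)T₃ + (1/2)T₄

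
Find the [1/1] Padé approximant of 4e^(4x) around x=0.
(8*x + 4)/(1 - 2*x)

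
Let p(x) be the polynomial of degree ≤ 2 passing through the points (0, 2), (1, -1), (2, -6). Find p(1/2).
3/4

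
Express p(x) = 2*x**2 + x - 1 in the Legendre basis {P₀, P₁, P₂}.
(-1/3)P₀ + P₁ + (4/3)P₂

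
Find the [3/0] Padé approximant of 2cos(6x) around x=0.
2 - 36*x**2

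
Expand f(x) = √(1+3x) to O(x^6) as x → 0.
1 + 3*x/2 - 9*x**2/8 + 27*x**3/16 - 405*x**4/128 + 1701*x**5/256 + O(x**6)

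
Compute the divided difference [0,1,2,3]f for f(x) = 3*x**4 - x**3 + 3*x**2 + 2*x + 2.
17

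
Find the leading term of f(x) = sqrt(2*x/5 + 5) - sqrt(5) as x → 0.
sqrt(5)*x/25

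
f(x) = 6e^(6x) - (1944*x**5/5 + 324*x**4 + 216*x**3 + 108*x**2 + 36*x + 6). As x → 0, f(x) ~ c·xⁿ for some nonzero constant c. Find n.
6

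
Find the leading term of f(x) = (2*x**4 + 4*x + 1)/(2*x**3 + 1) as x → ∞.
x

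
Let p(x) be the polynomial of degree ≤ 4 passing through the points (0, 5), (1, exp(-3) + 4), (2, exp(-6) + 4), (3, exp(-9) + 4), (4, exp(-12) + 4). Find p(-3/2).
(-2772*exp(9) - 1540*exp(3) + 315 + 2970*exp(6) + 1667*exp(12))*exp(-12)/128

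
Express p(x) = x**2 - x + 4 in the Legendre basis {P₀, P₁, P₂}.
(13/3)P₀ - P₁ + (2/3)P₂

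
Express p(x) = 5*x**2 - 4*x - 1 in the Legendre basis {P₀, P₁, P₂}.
(2/3)P₀ + (-4)P₁ + (10/3)P₂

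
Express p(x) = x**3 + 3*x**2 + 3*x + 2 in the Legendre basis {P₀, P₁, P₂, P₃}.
(3)P₀ + (18/5)P₁ + (2)P₂ + (2/5)P₃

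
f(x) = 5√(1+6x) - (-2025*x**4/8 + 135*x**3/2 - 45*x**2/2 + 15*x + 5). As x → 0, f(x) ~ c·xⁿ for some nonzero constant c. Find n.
5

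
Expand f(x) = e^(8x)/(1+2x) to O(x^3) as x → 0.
1 + 6*x + 20*x**2 + O(x**3)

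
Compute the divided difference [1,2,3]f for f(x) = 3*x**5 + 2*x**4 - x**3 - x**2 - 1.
313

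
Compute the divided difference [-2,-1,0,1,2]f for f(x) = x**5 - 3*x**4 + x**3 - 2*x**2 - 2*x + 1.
-3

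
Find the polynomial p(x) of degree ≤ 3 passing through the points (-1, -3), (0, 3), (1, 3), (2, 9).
2*x**3 - 3*x**2 + x + 3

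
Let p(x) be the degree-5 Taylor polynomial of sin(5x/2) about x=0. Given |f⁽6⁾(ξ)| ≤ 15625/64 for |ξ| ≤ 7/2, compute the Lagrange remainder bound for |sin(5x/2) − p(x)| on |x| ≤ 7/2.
367653125/589824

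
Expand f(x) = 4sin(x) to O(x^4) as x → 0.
4*x - 2*x**3/3 + O(x**4)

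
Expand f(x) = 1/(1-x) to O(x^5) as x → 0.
1 + x + x**2 + x**3 + x**4 + O(x**5)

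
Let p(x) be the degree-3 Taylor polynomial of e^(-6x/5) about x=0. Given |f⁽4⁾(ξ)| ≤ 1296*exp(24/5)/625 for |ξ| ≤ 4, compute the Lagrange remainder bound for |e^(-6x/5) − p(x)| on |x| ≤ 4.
13824*exp(24/5)/625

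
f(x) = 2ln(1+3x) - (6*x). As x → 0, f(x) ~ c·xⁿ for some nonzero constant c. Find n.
2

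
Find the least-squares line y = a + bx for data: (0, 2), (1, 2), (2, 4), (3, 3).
a = 2, b = 1/2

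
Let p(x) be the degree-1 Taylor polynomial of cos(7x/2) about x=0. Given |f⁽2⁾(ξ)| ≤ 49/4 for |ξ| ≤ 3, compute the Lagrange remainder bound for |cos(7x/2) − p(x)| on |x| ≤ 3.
441/8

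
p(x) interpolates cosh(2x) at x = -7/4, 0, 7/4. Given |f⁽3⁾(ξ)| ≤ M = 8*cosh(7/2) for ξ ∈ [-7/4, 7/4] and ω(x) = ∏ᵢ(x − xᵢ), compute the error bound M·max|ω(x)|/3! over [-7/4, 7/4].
343*sqrt(3)*cosh(7/2)/216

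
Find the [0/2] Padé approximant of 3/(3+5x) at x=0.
1/(5*x/3 + 1)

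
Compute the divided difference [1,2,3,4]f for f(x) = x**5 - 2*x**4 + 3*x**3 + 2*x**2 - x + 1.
48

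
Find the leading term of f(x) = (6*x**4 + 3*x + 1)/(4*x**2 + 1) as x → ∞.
3*x**2/2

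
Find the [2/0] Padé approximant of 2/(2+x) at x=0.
x**2/4 - x/2 + 1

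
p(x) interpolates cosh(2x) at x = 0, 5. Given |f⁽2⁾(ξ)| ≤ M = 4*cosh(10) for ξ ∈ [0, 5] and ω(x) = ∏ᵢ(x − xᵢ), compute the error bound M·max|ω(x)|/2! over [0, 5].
25*cosh(10)/2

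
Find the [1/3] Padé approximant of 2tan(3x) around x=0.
6*x/(1 - 3*x**2)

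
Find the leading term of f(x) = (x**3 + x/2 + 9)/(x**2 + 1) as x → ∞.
x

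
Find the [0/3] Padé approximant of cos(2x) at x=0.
1/(2*x**2 + 1)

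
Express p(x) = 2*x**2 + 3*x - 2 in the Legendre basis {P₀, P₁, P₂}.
(-4/3)P₀ + (3)P₁ + (4/3)P₂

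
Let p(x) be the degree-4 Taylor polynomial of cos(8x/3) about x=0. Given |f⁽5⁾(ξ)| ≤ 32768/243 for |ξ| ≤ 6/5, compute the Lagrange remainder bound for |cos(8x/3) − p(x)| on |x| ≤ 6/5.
131072/46875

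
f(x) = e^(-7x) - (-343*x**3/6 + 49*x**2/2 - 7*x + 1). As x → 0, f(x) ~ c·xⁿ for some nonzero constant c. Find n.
4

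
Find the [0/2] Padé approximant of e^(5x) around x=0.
1/(25*x**2/2 - 5*x + 1)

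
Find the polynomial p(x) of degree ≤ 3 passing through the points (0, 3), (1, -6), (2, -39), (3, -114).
-3*x**3 - 3*x**2 - 3*x + 3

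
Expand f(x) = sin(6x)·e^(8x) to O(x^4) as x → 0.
6*x + 48*x**2 + 156*x**3 + O(x**4)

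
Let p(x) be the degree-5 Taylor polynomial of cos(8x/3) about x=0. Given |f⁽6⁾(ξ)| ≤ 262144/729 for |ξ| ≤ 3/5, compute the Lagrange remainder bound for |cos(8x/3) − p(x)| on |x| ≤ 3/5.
16384/703125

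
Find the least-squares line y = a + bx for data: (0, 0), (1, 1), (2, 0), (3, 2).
a = 0, b = 1/2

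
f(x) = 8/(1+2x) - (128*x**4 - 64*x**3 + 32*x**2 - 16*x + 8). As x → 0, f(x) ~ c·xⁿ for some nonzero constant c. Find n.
5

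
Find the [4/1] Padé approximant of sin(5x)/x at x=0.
625*x**4/24 - 125*x**2/6 + 5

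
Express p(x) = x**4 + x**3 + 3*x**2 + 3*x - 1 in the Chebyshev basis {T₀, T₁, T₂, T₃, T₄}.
(7/8)T₀ + (15/4)T₁ + (2)T₂ + (1/4)T₃ + (1/8)T₄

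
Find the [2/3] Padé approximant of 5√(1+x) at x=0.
(35*x**2/16 + 7*x + 5)/(-x**3/160 + 9*x**2/80 + 9*x/10 + 1)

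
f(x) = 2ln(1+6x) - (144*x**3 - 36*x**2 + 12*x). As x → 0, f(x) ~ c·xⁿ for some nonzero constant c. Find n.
4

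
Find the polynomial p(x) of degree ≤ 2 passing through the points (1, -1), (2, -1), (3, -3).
-x**2 + 3*x - 3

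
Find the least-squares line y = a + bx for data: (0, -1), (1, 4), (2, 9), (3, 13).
a = -4/5, b = 47/10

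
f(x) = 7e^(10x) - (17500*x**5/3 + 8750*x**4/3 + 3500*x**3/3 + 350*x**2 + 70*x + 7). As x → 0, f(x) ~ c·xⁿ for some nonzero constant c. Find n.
6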